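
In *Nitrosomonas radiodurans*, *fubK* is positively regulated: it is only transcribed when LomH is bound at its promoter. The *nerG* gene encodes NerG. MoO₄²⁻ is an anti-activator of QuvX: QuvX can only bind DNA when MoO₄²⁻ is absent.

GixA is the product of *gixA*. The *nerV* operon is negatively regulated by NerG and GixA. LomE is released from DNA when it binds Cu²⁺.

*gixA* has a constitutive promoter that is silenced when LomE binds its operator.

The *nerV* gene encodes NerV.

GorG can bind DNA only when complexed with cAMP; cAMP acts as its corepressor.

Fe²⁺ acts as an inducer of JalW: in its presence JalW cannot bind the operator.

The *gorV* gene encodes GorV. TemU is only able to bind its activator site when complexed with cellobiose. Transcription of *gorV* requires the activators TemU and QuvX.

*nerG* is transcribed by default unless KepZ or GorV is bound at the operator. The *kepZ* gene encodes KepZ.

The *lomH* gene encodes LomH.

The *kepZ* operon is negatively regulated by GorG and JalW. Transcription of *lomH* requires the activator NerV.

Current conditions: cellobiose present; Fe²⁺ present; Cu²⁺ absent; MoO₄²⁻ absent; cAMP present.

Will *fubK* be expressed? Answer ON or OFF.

cAMP is present, so GorG is active.
Fe²⁺ is present, so JalW is inactive.
With repressor GorG bound, *kepZ* is not transcribed.
So KepZ is not produced.
Cellobiose is present, so TemU is active.
MoO₄²⁻ is absent, so QuvX is active.
No repressor is bound and TemU and QuvX are active, so *gorV* is transcribed.
So GorV is produced and active.
With repressor GorV bound, *nerG* is not transcribed.
So NerG is not produced.
Cu²⁺ is absent, so LomE is active.
With repressor LomE bound, *gixA* is not transcribed.
So GixA is not produced.
With no repressor bound, *nerV* is transcribed.
So NerV is produced and active.
No repressor is bound and NerV is active, so *lomH* is transcribed.
So LomH is produced and active.
No repressor is bound and LomH is active, so *fubK* is transcribed.

ON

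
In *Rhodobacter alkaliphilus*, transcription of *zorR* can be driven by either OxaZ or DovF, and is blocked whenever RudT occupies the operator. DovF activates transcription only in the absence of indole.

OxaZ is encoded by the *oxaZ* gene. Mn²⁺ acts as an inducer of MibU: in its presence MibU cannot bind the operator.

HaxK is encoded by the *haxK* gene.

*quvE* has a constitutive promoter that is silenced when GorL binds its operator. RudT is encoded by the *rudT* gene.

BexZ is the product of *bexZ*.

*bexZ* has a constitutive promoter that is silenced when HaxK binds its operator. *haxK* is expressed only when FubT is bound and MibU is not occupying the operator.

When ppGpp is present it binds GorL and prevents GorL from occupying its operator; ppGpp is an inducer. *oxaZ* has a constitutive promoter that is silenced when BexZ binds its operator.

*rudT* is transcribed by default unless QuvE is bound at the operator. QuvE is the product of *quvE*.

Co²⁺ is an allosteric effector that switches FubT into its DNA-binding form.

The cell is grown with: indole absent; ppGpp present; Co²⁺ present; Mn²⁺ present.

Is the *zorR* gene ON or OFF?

ppGpp is present, so GorL is inactive.
With no repressor bound, *quvE* is transcribed.
So QuvE is produced and active.
With repressor QuvE bound, *rudT* is not transcribed.
So RudT is not produced.
Mn²⁺ is present, so MibU is inactive.
Co²⁺ is present, so FubT is active.
No repressor is bound and FubT is active, so *haxK* is transcribed.
So HaxK is produced and active.
With repressor HaxK bound, *bexZ* is not transcribed.
So BexZ is not produced.
With no repressor bound, *oxaZ* is transcribed.
So OxaZ is produced and active.
Indole is absent, so DovF is active.
Activator OxaZ is present, so *zorR* is transcribed.

ON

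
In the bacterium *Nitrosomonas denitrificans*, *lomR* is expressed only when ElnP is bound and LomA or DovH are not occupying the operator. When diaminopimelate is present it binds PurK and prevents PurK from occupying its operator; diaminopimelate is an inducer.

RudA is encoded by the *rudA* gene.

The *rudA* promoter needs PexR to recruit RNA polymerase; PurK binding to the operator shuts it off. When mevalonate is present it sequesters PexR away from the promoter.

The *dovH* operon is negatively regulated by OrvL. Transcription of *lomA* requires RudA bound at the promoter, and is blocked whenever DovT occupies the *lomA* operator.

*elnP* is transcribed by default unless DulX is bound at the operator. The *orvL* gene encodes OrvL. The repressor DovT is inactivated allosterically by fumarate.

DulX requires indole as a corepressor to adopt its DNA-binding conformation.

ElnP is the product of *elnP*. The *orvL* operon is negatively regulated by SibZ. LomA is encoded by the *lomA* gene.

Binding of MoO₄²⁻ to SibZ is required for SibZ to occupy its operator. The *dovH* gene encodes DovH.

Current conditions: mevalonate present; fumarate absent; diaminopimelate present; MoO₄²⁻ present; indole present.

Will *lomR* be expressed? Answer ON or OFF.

Fumarate is absent, so DovT is active.
Diaminopimelate is present, so PurK is inactive.
Mevalonate is present, so PexR is inactive.
Required activator PexR is absent, so *rudA* is not transcribed.
So RudA is not produced.
With repressor DovT bound, *lomA* is not transcribed.
So LomA is not produced.
MoO₄²⁻ is present, so SibZ is active.
With repressor SibZ bound, *orvL* is not transcribed.
So OrvL is not produced.
With no repressor bound, *dovH* is transcribed.
So DovH is produced and active.
Indole is present, so DulX is active.
With repressor DulX bound, *elnP* is not transcribed.
So ElnP is not produced.
With repressor DovH bound, *lomR* is not transcribed.

OFF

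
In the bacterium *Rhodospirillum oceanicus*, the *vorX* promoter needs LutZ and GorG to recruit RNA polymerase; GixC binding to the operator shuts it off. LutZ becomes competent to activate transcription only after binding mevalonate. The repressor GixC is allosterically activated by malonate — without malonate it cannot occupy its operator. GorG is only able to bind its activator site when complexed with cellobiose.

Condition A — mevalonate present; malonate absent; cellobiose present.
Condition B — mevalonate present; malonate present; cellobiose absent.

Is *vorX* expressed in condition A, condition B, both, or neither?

A only

Condition A:
Mevalonate is present, so LutZ is active.
Malonate is absent, so GixC is inactive.
Cellobiose is present, so GorG is active.
No repressor is bound and LutZ and GorG are active, so *vorX* is transcribed.
→ *vorX* is ON in A.
Condition B:
Mevalonate is present, so LutZ is active.
Malonate is present, so GixC is active.
Cellobiose is absent, so GorG is inactive.
With repressor GixC bound, *vorX* is not transcribed.
→ *vorX* is OFF in B.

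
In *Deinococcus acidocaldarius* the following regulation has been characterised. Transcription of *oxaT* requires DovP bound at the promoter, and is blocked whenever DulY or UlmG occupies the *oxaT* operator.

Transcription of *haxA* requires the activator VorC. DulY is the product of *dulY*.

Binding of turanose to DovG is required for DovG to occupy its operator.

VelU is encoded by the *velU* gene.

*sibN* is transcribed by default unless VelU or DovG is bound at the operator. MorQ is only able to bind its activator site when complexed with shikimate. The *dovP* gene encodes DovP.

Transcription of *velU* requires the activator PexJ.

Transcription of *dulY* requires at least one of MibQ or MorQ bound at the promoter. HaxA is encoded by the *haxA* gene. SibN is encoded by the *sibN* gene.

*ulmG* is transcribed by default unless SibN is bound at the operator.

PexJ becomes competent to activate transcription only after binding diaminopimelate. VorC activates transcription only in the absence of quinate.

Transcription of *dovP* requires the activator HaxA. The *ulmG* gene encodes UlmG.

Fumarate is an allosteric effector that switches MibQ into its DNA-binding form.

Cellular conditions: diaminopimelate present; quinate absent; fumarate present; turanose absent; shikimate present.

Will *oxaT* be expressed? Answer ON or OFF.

OFF

Fumarate is present, so MibQ is active.
Shikimate is present, so MorQ is active.
Activator MibQ is present, so *dulY* is transcribed.
So DulY is produced and active.
Diaminopimelate is present, so PexJ is active.
No repressor is bound and PexJ is active, so *velU* is transcribed.
So VelU is produced and active.
Turanose is absent, so DovG is inactive.
With repressor VelU bound, *sibN* is not transcribed.
So SibN is not produced.
With no repressor bound, *ulmG* is transcribed.
So UlmG is produced and active.
Quinate is absent, so VorC is active.
No repressor is bound and VorC is active, so *haxA* is transcribed.
So HaxA is produced and active.
No repressor is bound and HaxA is active, so *dovP* is transcribed.
So DovP is produced and active.
With repressor DulY bound, *oxaT* is not transcribed.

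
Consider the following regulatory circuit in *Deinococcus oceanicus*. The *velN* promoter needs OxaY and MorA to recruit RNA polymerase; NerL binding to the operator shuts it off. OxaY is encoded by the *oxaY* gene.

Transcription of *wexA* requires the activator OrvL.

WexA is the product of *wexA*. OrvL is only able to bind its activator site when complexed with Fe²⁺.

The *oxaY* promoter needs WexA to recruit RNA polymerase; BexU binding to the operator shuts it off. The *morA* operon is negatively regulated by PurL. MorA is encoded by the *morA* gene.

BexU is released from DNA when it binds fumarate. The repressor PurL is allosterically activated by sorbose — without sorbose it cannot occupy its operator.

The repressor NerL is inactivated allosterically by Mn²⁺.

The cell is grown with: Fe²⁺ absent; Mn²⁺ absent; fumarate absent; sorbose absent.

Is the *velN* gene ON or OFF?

OFF

Mn²⁺ is absent, so NerL is active.
Fumarate is absent, so BexU is active.
Fe²⁺ is absent, so OrvL is inactive.
Required activator OrvL is absent, so *wexA* is not transcribed.
So WexA is not produced.
With repressor BexU bound, *oxaY* is not transcribed.
So OxaY is not produced.
Sorbose is absent, so PurL is inactive.
With no repressor bound, *morA* is transcribed.
So MorA is produced and active.
With repressor NerL bound, *velN* is not transcribed.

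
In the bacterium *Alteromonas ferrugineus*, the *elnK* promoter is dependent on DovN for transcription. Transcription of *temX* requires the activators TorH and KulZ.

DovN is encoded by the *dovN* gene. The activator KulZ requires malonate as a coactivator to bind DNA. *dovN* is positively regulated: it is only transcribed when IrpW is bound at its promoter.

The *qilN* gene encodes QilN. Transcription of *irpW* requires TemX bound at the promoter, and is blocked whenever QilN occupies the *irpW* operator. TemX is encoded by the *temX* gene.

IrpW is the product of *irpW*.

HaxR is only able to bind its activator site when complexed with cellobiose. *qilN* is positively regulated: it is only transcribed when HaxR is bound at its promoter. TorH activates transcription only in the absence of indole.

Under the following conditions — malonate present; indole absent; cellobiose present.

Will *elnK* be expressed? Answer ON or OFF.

OFF

Cellobiose is present, so HaxR is active.
No repressor is bound and HaxR is active, so *qilN* is transcribed.
So QilN is produced and active.
Indole is absent, so TorH is active.
Malonate is present, so KulZ is active.
No repressor is bound and TorH and KulZ are active, so *temX* is transcribed.
So TemX is produced and active.
With repressor QilN bound, *irpW* is not transcribed.
So IrpW is not produced.
Required activator IrpW is absent, so *dovN* is not transcribed.
So DovN is not produced.
Required activator DovN is absent, so *elnK* is not transcribed.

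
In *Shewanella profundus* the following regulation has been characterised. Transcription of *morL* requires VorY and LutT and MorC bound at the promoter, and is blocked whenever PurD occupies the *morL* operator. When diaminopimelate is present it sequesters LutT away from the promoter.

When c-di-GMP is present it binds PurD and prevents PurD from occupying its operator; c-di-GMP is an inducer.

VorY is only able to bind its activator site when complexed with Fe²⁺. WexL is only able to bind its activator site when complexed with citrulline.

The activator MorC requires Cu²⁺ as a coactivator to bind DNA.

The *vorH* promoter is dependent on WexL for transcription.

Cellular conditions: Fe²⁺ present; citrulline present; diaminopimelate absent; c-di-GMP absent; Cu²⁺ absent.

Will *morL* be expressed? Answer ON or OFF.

OFF

Fe²⁺ is present, so VorY is active.
Diaminopimelate is absent, so LutT is active.
c-di-GMP is absent, so PurD is active.
Cu²⁺ is absent, so MorC is inactive.
With repressor PurD bound, *morL* is not transcribed.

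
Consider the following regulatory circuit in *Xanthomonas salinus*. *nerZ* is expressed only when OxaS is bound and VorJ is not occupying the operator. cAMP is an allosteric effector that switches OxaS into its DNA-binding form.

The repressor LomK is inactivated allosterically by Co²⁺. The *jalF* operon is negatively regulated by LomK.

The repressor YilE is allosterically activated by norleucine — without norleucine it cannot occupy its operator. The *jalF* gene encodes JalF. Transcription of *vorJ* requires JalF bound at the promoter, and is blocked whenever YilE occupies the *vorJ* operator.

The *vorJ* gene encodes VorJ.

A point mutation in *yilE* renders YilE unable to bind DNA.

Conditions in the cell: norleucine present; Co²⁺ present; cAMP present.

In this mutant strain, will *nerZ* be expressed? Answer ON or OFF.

OFF

cAMP is present, so OxaS is active.
YilE is non-functional in this strain, so it has no effect.
Co²⁺ is present, so LomK is inactive.
With no repressor bound, *jalF* is transcribed.
So JalF is produced and active.
No repressor is bound and JalF is active, so *vorJ* is transcribed.
So VorJ is produced and active.
With repressor VorJ bound, *nerZ* is not transcribed.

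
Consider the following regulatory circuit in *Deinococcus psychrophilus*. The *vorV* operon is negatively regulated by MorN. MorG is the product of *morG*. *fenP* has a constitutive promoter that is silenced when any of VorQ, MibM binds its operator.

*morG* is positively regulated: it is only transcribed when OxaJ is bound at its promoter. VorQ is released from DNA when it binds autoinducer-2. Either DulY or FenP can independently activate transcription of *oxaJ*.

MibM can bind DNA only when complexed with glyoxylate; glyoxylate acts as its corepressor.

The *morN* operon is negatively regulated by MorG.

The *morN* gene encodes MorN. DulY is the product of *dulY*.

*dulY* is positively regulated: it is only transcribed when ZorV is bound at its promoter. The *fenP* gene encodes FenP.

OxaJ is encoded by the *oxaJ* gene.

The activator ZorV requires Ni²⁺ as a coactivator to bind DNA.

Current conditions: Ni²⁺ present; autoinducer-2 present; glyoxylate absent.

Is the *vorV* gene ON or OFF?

ON

Ni²⁺ is present, so ZorV is active.
No repressor is bound and ZorV is active, so *dulY* is transcribed.
So DulY is produced and active.
Autoinducer-2 is present, so VorQ is inactive.
Glyoxylate is absent, so MibM is inactive.
With no repressor bound, *fenP* is transcribed.
So FenP is produced and active.
Activator DulY is present, so *oxaJ* is transcribed.
So OxaJ is produced and active.
No repressor is bound and OxaJ is active, so *morG* is transcribed.
So MorG is produced and active.
With repressor MorG bound, *morN* is not transcribed.
So MorN is not produced.
With no repressor bound, *vorV* is transcribed.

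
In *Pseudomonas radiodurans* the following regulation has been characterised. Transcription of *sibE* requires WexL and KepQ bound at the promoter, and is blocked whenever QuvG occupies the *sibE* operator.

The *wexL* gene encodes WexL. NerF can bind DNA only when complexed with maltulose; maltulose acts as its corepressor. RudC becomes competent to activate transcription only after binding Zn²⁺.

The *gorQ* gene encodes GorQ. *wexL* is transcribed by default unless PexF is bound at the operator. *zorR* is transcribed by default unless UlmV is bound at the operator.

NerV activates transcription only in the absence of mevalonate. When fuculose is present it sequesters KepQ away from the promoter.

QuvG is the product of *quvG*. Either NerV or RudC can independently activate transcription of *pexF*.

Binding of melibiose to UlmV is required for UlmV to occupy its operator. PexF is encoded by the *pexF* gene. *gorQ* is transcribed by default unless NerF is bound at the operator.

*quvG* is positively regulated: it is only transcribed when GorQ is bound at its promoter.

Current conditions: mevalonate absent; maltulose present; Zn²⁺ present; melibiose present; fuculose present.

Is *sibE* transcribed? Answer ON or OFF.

Maltulose is present, so NerF is active.
With repressor NerF bound, *gorQ* is not transcribed.
So GorQ is not produced.
Required activator GorQ is absent, so *quvG* is not transcribed.
So QuvG is not produced.
Mevalonate is absent, so NerV is active.
Zn²⁺ is present, so RudC is active.
Activator NerV is present, so *pexF* is transcribed.
So PexF is produced and active.
With repressor PexF bound, *wexL* is not transcribed.
So WexL is not produced.
Fuculose is present, so KepQ is inactive.
Required activator WexL is absent, so *sibE* is not transcribed.

OFF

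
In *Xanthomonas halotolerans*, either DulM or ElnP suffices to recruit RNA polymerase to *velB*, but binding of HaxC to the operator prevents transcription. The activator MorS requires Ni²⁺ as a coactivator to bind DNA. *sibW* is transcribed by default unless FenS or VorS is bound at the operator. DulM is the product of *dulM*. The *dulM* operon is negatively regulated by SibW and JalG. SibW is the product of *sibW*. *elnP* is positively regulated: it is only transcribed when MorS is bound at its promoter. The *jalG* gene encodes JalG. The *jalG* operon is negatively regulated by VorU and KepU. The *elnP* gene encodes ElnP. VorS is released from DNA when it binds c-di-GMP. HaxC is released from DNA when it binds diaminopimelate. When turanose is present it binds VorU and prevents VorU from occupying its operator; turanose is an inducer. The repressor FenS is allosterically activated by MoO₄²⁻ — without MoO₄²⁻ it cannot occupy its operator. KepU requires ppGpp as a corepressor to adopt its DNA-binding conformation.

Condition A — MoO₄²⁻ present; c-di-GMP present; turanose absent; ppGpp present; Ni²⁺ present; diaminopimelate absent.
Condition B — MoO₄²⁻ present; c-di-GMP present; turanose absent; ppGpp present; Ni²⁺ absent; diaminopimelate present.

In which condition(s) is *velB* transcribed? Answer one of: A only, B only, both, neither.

B only

Condition A:
MoO₄²⁻ is present, so FenS is active.
c-di-GMP is present, so VorS is inactive.
With repressor FenS bound, *sibW* is not transcribed.
So SibW is not produced.
Turanose is absent, so VorU is active.
ppGpp is present, so KepU is active.
With repressor VorU bound, *jalG* is not transcribed.
So JalG is not produced.
With no repressor bound, *dulM* is transcribed.
So DulM is produced and active.
Ni²⁺ is present, so MorS is active.
No repressor is bound and MorS is active, so *elnP* is transcribed.
So ElnP is produced and active.
Diaminopimelate is absent, so HaxC is active.
With repressor HaxC bound, *velB* is not transcribed.
→ *velB* is OFF in A.
Condition B:
MoO₄²⁻ is present, so FenS is active.
c-di-GMP is present, so VorS is inactive.
With repressor FenS bound, *sibW* is not transcribed.
So SibW is not produced.
Turanose is absent, so VorU is active.
ppGpp is present, so KepU is active.
With repressor VorU bound, *jalG* is not transcribed.
So JalG is not produced.
With no repressor bound, *dulM* is transcribed.
So DulM is produced and active.
Ni²⁺ is absent, so MorS is inactive.
Required activator MorS is absent, so *elnP* is not transcribed.
So ElnP is not produced.
Diaminopimelate is present, so HaxC is inactive.
Activator DulM is present, so *velB* is transcribed.
→ *velB* is ON in B.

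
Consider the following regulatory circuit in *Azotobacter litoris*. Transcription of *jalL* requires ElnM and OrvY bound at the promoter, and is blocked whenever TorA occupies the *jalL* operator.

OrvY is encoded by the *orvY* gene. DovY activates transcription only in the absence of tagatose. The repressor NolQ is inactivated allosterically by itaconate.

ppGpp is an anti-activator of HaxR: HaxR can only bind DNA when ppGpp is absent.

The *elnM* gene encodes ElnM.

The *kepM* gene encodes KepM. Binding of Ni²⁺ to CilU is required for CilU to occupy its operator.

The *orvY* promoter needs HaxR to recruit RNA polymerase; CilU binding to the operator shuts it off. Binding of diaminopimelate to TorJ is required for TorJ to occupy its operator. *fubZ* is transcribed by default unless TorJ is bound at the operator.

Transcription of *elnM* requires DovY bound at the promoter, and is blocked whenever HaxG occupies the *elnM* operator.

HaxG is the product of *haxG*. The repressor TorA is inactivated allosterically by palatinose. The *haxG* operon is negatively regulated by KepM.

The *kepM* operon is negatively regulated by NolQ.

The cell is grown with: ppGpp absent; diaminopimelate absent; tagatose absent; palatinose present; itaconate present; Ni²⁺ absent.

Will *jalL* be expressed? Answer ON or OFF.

Itaconate is present, so NolQ is inactive.
With no repressor bound, *kepM* is transcribed.
So KepM is produced and active.
With repressor KepM bound, *haxG* is not transcribed.
So HaxG is not produced.
Tagatose is absent, so DovY is active.
No repressor is bound and DovY is active, so *elnM* is transcribed.
So ElnM is produced and active.
Palatinose is present, so TorA is inactive.
Ni²⁺ is absent, so CilU is inactive.
ppGpp is absent, so HaxR is active.
No repressor is bound and HaxR is active, so *orvY* is transcribed.
So OrvY is produced and active.
No repressor is bound and ElnM and OrvY are active, so *jalL* is transcribed.

ON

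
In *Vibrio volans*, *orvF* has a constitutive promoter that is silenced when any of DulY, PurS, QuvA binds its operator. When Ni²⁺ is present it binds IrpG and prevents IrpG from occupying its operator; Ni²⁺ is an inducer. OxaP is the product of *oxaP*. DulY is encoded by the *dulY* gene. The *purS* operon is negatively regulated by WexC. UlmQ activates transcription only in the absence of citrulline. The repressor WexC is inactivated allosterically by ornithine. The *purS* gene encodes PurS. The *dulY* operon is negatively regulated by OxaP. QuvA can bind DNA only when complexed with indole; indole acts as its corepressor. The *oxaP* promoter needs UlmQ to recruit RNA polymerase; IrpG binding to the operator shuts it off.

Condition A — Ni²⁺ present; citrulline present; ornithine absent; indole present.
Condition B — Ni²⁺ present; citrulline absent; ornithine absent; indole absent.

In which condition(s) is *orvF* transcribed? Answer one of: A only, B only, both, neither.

B only

Condition A:
Ni²⁺ is present, so IrpG is inactive.
Citrulline is present, so UlmQ is inactive.
Required activator UlmQ is absent, so *oxaP* is not transcribed.
So OxaP is not produced.
With no repressor bound, *dulY* is transcribed.
So DulY is produced and active.
Ornithine is absent, so WexC is active.
With repressor WexC bound, *purS* is not transcribed.
So PurS is not produced.
Indole is present, so QuvA is active.
With repressor DulY bound, *orvF* is not transcribed.
→ *orvF* is OFF in A.
Condition B:
Ni²⁺ is present, so IrpG is inactive.
Citrulline is absent, so UlmQ is active.
No repressor is bound and UlmQ is active, so *oxaP* is transcribed.
So OxaP is produced and active.
With repressor OxaP bound, *dulY* is not transcribed.
So DulY is not produced.
Ornithine is absent, so WexC is active.
With repressor WexC bound, *purS* is not transcribed.
So PurS is not produced.
Indole is absent, so QuvA is inactive.
With no repressor bound, *orvF* is transcribed.
→ *orvF* is ON in B.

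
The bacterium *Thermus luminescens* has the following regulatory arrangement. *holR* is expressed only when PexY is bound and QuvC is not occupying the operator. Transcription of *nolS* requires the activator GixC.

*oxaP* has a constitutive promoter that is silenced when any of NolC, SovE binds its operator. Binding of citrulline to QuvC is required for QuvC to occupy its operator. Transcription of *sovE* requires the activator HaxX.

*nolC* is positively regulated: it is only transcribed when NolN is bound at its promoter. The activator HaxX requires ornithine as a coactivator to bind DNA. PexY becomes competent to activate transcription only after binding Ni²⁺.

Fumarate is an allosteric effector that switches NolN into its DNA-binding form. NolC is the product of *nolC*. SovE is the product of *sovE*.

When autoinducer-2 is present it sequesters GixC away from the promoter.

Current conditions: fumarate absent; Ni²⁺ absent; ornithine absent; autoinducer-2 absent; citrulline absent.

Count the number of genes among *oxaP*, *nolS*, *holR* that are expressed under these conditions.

Fumarate is absent, so NolN is inactive.
Required activator NolN is absent, so *nolC* is not transcribed.
So NolC is not produced.
Ornithine is absent, so HaxX is inactive.
Required activator HaxX is absent, so *sovE* is not transcribed.
So SovE is not produced.
With no repressor bound, *oxaP* is transcribed.
→ *oxaP* is ON.
Autoinducer-2 is absent, so GixC is active.
No repressor is bound and GixC is active, so *nolS* is transcribed.
→ *nolS* is ON.
Citrulline is absent, so QuvC is inactive.
Ni²⁺ is absent, so PexY is inactive.
Required activator PexY is absent, so *holR* is not transcribed.
→ *holR* is OFF.
2 of the 3 genes are transcribed.

2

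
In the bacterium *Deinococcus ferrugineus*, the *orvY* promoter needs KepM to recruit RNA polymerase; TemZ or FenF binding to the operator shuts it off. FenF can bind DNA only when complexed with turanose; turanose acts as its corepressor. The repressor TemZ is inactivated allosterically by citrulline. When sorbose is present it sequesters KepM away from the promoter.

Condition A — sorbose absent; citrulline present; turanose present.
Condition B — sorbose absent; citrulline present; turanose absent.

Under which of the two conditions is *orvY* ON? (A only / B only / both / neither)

B only

Condition A:
Sorbose is absent, so KepM is active.
Citrulline is present, so TemZ is inactive.
Turanose is present, so FenF is active.
With repressor FenF bound, *orvY* is not transcribed.
→ *orvY* is OFF in A.
Condition B:
Sorbose is absent, so KepM is active.
Citrulline is present, so TemZ is inactive.
Turanose is absent, so FenF is inactive.
No repressor is bound and KepM is active, so *orvY* is transcribed.
→ *orvY* is ON in B.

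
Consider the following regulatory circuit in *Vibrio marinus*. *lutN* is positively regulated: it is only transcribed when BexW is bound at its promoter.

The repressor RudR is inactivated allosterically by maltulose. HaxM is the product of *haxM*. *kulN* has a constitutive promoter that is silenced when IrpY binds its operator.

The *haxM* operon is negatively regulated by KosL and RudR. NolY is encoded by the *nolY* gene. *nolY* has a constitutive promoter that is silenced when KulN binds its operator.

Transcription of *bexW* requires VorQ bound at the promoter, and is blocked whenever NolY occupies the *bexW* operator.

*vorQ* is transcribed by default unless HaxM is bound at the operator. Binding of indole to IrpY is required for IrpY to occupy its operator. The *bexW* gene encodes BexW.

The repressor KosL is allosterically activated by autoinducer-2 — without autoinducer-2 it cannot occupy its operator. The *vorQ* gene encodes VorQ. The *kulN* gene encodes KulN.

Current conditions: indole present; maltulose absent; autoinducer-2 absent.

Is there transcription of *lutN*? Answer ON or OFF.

Autoinducer-2 is absent, so KosL is inactive.
Maltulose is absent, so RudR is active.
With repressor RudR bound, *haxM* is not transcribed.
So HaxM is not produced.
With no repressor bound, *vorQ* is transcribed.
So VorQ is produced and active.
Indole is present, so IrpY is active.
With repressor IrpY bound, *kulN* is not transcribed.
So KulN is not produced.
With no repressor bound, *nolY* is transcribed.
So NolY is produced and active.
With repressor NolY bound, *bexW* is not transcribed.
So BexW is not produced.
Required activator BexW is absent, so *lutN* is not transcribed.

OFF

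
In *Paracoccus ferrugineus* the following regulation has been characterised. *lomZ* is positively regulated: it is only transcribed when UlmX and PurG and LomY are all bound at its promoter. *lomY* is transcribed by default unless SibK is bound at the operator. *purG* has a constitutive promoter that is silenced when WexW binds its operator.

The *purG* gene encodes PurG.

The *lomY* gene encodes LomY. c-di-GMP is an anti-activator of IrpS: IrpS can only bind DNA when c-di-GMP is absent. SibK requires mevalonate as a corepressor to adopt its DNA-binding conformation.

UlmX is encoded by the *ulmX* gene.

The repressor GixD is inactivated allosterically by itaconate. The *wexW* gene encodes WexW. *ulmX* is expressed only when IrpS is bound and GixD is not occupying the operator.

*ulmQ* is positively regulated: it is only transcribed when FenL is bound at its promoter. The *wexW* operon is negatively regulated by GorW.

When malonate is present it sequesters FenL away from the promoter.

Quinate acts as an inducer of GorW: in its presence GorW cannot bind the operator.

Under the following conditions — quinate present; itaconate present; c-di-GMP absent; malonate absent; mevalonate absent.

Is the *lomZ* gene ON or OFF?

OFF

c-di-GMP is absent, so IrpS is active.
Itaconate is present, so GixD is inactive.
No repressor is bound and IrpS is active, so *ulmX* is transcribed.
So UlmX is produced and active.
Quinate is present, so GorW is inactive.
With no repressor bound, *wexW* is transcribed.
So WexW is produced and active.
With repressor WexW bound, *purG* is not transcribed.
So PurG is not produced.
Mevalonate is absent, so SibK is inactive.
With no repressor bound, *lomY* is transcribed.
So LomY is produced and active.
Required activator PurG is absent, so *lomZ* is not transcribed.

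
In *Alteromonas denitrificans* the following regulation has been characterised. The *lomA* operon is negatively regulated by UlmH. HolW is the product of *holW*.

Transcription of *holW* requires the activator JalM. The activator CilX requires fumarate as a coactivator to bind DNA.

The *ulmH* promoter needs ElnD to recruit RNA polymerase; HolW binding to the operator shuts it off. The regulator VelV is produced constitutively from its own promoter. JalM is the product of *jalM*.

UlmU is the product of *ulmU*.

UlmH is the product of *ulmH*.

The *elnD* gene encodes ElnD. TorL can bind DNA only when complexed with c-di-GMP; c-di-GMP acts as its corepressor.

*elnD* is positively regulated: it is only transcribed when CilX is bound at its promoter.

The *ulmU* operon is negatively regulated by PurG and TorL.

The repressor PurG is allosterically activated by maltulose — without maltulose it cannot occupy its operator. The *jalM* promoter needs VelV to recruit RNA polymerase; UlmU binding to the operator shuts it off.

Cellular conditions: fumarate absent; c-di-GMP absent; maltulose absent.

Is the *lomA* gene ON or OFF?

Maltulose is absent, so PurG is inactive.
c-di-GMP is absent, so TorL is inactive.
With no repressor bound, *ulmU* is transcribed.
So UlmU is produced and active.
VelV is produced constitutively and is active.
With repressor UlmU bound, *jalM* is not transcribed.
So JalM is not produced.
Required activator JalM is absent, so *holW* is not transcribed.
So HolW is not produced.
Fumarate is absent, so CilX is inactive.
Required activator CilX is absent, so *elnD* is not transcribed.
So ElnD is not produced.
Required activator ElnD is absent, so *ulmH* is not transcribed.
So UlmH is not produced.
With no repressor bound, *lomA* is transcribed.

ON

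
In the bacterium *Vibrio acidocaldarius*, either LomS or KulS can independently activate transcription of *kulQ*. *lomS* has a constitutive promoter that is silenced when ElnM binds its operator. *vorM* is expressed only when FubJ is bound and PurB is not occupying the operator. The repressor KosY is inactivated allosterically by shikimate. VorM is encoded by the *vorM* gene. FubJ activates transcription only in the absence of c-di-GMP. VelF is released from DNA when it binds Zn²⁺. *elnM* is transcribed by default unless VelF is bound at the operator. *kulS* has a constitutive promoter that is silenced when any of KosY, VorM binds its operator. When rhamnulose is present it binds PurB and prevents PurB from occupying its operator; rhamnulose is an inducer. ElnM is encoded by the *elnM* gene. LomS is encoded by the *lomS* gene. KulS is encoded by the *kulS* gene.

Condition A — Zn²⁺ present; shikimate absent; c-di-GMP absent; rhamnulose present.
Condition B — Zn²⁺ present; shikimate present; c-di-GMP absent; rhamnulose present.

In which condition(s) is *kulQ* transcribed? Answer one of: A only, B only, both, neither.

neither

Condition A:
Zn²⁺ is present, so VelF is inactive.
With no repressor bound, *elnM* is transcribed.
So ElnM is produced and active.
With repressor ElnM bound, *lomS* is not transcribed.
So LomS is not produced.
Shikimate is absent, so KosY is active.
c-di-GMP is absent, so FubJ is active.
Rhamnulose is present, so PurB is inactive.
No repressor is bound and FubJ is active, so *vorM* is transcribed.
So VorM is produced and active.
With repressor KosY bound, *kulS* is not transcribed.
So KulS is not produced.
No activator is available at the *kulQ* promoter, so *kulQ* is not transcribed.
→ *kulQ* is OFF in A.
Condition B:
Zn²⁺ is present, so VelF is inactive.
With no repressor bound, *elnM* is transcribed.
So ElnM is produced and active.
With repressor ElnM bound, *lomS* is not transcribed.
So LomS is not produced.
Shikimate is present, so KosY is inactive.
c-di-GMP is absent, so FubJ is active.
Rhamnulose is present, so PurB is inactive.
No repressor is bound and FubJ is active, so *vorM* is transcribed.
So VorM is produced and active.
With repressor VorM bound, *kulS* is not transcribed.
So KulS is not produced.
No activator is available at the *kulQ* promoter, so *kulQ* is not transcribed.
→ *kulQ* is OFF in B.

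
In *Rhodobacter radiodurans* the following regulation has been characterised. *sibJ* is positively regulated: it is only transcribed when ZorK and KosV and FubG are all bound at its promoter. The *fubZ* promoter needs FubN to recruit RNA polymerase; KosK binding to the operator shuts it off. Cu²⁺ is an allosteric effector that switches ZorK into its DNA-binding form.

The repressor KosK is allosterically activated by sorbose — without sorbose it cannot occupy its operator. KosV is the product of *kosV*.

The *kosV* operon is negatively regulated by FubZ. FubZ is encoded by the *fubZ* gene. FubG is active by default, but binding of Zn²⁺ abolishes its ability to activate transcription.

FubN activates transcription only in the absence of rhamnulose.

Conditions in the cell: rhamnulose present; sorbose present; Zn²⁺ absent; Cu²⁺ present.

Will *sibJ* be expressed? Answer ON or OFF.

Cu²⁺ is present, so ZorK is active.
Sorbose is present, so KosK is active.
Rhamnulose is present, so FubN is inactive.
With repressor KosK bound, *fubZ* is not transcribed.
So FubZ is not produced.
With no repressor bound, *kosV* is transcribed.
So KosV is produced and active.
Zn²⁺ is absent, so FubG is active.
No repressor is bound and ZorK and KosV and FubG are active, so *sibJ* is transcribed.

ON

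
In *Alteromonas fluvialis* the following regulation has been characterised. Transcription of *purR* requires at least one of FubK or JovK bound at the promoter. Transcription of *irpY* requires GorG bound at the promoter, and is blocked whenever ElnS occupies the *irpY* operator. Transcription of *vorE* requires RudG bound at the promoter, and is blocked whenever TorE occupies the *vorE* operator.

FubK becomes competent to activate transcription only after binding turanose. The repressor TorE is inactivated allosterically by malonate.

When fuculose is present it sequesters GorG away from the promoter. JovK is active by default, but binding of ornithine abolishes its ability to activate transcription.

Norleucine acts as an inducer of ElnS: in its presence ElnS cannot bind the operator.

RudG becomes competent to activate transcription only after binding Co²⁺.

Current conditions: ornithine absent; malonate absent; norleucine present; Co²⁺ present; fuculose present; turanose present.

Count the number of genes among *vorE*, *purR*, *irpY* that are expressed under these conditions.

1

Co²⁺ is present, so RudG is active.
Malonate is absent, so TorE is active.
With repressor TorE bound, *vorE* is not transcribed.
→ *vorE* is OFF.
Turanose is present, so FubK is active.
Ornithine is absent, so JovK is active.
Activator FubK is present, so *purR* is transcribed.
→ *purR* is ON.
Norleucine is present, so ElnS is inactive.
Fuculose is present, so GorG is inactive.
Required activator GorG is absent, so *irpY* is not transcribed.
→ *irpY* is OFF.
1 of the 3 genes is transcribed.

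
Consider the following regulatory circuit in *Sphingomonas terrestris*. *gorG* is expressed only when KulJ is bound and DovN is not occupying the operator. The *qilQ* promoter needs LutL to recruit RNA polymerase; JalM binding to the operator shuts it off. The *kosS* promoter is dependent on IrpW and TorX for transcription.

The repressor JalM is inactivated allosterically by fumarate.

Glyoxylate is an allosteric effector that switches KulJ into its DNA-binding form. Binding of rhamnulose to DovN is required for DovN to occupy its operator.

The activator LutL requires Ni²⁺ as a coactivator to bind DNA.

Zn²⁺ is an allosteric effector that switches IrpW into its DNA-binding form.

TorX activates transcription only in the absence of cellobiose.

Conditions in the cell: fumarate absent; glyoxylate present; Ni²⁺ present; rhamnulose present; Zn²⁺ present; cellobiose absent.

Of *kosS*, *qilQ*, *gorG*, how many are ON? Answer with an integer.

Zn²⁺ is present, so IrpW is active.
Cellobiose is absent, so TorX is active.
No repressor is bound and IrpW and TorX are active, so *kosS* is transcribed.
→ *kosS* is ON.
Ni²⁺ is present, so LutL is active.
Fumarate is absent, so JalM is active.
With repressor JalM bound, *qilQ* is not transcribed.
→ *qilQ* is OFF.
Rhamnulose is present, so DovN is active.
Glyoxylate is present, so KulJ is active.
With repressor DovN bound, *gorG* is not transcribed.
→ *gorG* is OFF.
1 of the 3 genes is transcribed.

1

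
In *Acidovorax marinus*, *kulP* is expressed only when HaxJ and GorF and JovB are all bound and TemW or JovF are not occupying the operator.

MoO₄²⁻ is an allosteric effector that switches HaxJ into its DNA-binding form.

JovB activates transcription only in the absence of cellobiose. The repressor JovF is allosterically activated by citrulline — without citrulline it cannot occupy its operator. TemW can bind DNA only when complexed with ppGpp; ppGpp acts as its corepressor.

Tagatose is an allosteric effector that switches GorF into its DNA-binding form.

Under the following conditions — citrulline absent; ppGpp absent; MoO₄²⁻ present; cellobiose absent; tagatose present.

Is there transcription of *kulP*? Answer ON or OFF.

MoO₄²⁻ is present, so HaxJ is active.
Tagatose is present, so GorF is active.
ppGpp is absent, so TemW is inactive.
Citrulline is absent, so JovF is inactive.
Cellobiose is absent, so JovB is active.
No repressor is bound and HaxJ and GorF and JovB are active, so *kulP* is transcribed.

ON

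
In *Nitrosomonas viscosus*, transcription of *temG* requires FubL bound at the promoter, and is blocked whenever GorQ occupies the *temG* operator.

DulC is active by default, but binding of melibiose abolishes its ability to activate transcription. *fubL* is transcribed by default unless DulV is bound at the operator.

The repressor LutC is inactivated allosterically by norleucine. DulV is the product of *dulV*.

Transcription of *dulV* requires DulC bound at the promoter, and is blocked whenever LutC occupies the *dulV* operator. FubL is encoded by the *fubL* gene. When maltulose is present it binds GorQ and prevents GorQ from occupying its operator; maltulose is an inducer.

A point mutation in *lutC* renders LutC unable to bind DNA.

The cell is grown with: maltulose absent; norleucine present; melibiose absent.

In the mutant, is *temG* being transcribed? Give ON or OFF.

Maltulose is absent, so GorQ is active.
Melibiose is absent, so DulC is active.
LutC is non-functional in this strain, so it has no effect.
No repressor is bound and DulC is active, so *dulV* is transcribed.
So DulV is produced and active.
With repressor DulV bound, *fubL* is not transcribed.
So FubL is not produced.
With repressor GorQ bound, *temG* is not transcribed.

OFF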